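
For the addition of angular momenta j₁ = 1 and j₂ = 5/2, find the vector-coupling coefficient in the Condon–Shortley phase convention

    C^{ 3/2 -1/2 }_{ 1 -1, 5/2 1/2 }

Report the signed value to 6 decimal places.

+0.447214

j₁+j₂−J=2  J+j₁−j₂=0  J−j₁+j₂=3  j₁+j₂+J+1=6
(j₁±m₁, j₂±m₂, J±M) = (0,2,3,2,1,2)
P² = 16/5
sum k=2..2:
  [2] +1/4 = 1/4
S = 1/4
C² = P²·S² = 1/5 ; C = +0.447214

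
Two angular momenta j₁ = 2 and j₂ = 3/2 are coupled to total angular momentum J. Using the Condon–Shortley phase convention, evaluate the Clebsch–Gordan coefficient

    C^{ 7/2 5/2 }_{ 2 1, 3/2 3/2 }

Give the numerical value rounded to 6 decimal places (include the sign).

+√(4/7) ≈ +0.755929

√[8·0!4!3!/8! · 3!1!3!0!6!1!] = √(5184/7)
  +(−1)^0/∏(0,0,1,3,3,0)! = 1/36  (running 1/36)
⟨..|..⟩ = √(5184/7)·(1/36) = +0.755929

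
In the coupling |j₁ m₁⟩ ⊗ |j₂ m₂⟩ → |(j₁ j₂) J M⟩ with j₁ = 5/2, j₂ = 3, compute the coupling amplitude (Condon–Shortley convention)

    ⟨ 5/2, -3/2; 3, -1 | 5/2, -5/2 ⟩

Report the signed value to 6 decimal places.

j₁+j₂−J=3  J+j₁−j₂=2  J−j₁+j₂=3  j₁+j₂+J+1=9
(j₁±m₁, j₂±m₂, J±M) = (1,4,2,4,0,5)
P² = 1152/7
sum k=2..2:
  [2] +1/24 = 1/24
S = 1/24
C² = P²·S² = 2/7 ; C = +0.534522

+0.534522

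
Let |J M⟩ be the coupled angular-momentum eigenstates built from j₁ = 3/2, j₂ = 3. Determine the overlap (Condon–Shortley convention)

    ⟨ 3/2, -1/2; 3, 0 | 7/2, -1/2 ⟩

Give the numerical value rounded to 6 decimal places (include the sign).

√[8·1!2!5!/9! · 1!2!3!3!3!4!] = √(384/7)
  +(−1)^0/∏(0,1,2,3,0,2)! = 1/24  (running 1/24)
  +(−1)^1/∏(1,0,1,2,1,3)! = -1/12  (running -1/24)
⟨..|..⟩ = √(384/7)·(-1/24) = -0.308607

−√(2/21) ≈ -0.308607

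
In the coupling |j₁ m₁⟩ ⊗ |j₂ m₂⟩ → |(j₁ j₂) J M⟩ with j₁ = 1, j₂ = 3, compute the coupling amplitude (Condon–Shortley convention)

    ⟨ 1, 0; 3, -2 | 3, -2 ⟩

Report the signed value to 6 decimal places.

+0.577350  (= +√(1/3))

j₁+j₂−J=1  J+j₁−j₂=1  J−j₁+j₂=5  j₁+j₂+J+1=8
(j₁±m₁, j₂±m₂, J±M) = (1,1,1,5,1,5)
P² = 300
sum k=0..1:
  [0] +1/24 = 1/24
  [1] −1/120 = -1/120
S = 1/30
C² = P²·S² = 1/3 ; C = +0.577350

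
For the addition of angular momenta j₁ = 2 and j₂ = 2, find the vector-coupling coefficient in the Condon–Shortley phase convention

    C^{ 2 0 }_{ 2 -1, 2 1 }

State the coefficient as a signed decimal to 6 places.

j₁+j₂−J=2  J+j₁−j₂=2  J−j₁+j₂=2  j₁+j₂+J+1=7
(j₁±m₁, j₂±m₂, J±M) = (1,3,3,1,2,2)
P² = 8/7
sum k=1..2:
  [1] −1/4 = -1/4
  [2] +1/2 = 1/2
S = 1/4
C² = P²·S² = 1/14 ; C = +0.267261

+0.267261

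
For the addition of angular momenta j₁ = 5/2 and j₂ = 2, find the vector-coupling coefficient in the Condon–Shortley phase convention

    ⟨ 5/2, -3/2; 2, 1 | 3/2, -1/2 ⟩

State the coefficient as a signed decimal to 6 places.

+0.138013  (= +√(2/105))

j₁+j₂−J=3  J+j₁−j₂=2  J−j₁+j₂=1  j₁+j₂+J+1=7
(j₁±m₁, j₂±m₂, J±M) = (1,4,3,1,1,2)
P² = 96/35
sum k=2..3:
  [2] +1/4 = 1/4
  [3] −1/6 = -1/6
S = 1/12
C² = P²·S² = 2/105 ; C = +0.138013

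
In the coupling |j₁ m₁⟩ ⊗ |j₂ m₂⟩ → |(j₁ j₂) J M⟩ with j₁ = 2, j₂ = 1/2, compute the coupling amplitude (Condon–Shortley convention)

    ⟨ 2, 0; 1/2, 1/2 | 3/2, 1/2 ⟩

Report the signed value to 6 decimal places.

-0.632456  (= −√(2/5))

j₁+j₂−J=1  J+j₁−j₂=3  J−j₁+j₂=0  j₁+j₂+J+1=5
(j₁±m₁, j₂±m₂, J±M) = (2,2,1,0,2,1)
P² = 8/5
sum k=1..1:
  [1] −1/2 = -1/2
S = -1/2
C² = P²·S² = 2/5 ; C = -0.632456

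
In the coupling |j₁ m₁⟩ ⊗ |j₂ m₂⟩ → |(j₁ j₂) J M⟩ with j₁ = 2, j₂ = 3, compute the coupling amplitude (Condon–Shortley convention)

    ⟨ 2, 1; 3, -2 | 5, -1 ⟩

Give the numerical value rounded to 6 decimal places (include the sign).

√[11·0!4!6!/11! · 3!1!1!5!4!6!] = √(414720/7)
  +(−1)^0/∏(0,0,1,1,3,5)! = 1/720  (running 1/720)
⟨..|..⟩ = √(414720/7)·(1/720) = +0.338062

+√(4/35) = +0.338062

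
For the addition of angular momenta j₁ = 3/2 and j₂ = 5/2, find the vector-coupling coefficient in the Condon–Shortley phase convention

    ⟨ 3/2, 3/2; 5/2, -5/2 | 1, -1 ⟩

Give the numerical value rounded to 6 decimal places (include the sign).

triangle: 3!×0!×2!/6! = 12/720
(j±m)!: 3!×0!×0!×5!×0!×2! = 1440
prefactor² = (2J+1)×Δ×N² = 72
  k=0: +1/(0!×3!×0!×0!×0!×2!) = 1/12
Σ = 1/12  ⇒  CG² = 72×1/12² = 1/2
CG = +√(1/2) = +0.707107

+√(1/2) ≈ +0.707107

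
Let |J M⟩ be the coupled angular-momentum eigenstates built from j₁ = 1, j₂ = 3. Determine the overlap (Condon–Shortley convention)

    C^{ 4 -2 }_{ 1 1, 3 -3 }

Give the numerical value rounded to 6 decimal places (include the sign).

+0.188982

triangle: 0!*2!*6!/9! = 1440/362880
(j±m)!: 2!*0!*0!*6!*2!*6! = 2073600
prefactor² = (2J+1)*Δ*N² = 518400/7
  k=0: +1/(0!*0!*0!*0!*2!*6!) = 1/1440
Σ = 1/1440  ⇒  CG² = 518400/7*1/1440² = 1/28
CG = +√(1/28) = +0.188982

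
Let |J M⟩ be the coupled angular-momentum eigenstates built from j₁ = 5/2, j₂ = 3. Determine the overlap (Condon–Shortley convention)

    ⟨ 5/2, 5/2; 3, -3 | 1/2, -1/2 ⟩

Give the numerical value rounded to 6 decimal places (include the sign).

triangle: 5!*0!*1!/7! = 120/5040
(j±m)!: 5!*0!*0!*6!*0!*1! = 86400
prefactor² = (2J+1)*Δ*N² = 28800/7
  k=0: +1/(0!*5!*0!*0!*0!*1!) = 1/120
Σ = 1/120  ⇒  CG² = 28800/7*1/120² = 2/7
CG = +√(2/7) = +0.534522

+√(2/7) ≈ +0.534522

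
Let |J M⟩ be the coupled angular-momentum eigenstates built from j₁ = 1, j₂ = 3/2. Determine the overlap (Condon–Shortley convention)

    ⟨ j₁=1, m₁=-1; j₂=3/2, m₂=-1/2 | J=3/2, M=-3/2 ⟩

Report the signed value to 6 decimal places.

triangle: 1!·1!·2!/5! = 2/120
(j±m)!: 0!·2!·1!·2!·0!·3! = 24
prefactor² = (2J+1)·Δ·N² = 8/5
  k=1: −1/(1!·0!·1!·0!·0!·2!) = -1/2
Σ = -1/2  ⇒  CG² = 8/5·(-1/2)² = 2/5
CG = −√(2/5) = -0.632456

-0.632456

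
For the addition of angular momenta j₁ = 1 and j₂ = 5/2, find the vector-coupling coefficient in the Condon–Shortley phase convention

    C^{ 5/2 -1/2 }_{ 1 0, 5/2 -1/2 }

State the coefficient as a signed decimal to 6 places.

+0.169031

triangle: 1!×1!×4!/7! = 24/5040
(j±m)!: 1!×1!×2!×3!×2!×3! = 144
prefactor² = (2J+1)×Δ×N² = 144/35
  k=0: +1/(0!×1!×1!×2!×0!×2!) = 1/4
  k=1: −1/(1!×0!×0!×1!×1!×3!) = -1/6
Σ = 1/12  ⇒  CG² = 144/35×1/12² = 1/35
CG = +√(1/35) = +0.169031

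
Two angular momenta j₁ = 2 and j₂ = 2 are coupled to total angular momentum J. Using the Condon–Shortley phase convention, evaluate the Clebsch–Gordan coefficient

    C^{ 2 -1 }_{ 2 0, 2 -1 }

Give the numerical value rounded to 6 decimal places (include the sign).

-0.267261  (= −√(1/14))

√[5·2!2!2!/7! · 2!2!1!3!1!3!] = √(8/7)
  +(−1)^0/∏(0,2,2,1,0,1)! = 1/4  (running 1/4)
  +(−1)^1/∏(1,1,1,0,1,2)! = -1/2  (running -1/4)
⟨..|..⟩ = √(8/7)·(-1/4) = -0.267261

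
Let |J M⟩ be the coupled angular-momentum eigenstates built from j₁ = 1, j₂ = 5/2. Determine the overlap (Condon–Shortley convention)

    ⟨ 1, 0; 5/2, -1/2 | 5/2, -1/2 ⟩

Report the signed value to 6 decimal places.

+√(1/35) = +0.169031

√[6·1!1!4!/7! · 1!1!2!3!2!3!] = √(144/35)
  +(−1)^0/∏(0,1,1,2,0,2)! = 1/4  (running 1/4)
  +(−1)^1/∏(1,0,0,1,1,3)! = -1/6  (running 1/12)
⟨..|..⟩ = √(144/35)·(1/12) = +0.169031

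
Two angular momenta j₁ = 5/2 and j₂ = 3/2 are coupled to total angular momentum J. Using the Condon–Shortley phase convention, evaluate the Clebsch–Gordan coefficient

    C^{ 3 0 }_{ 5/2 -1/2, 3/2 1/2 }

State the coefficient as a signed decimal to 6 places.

√[7·1!4!2!/8! · 2!3!2!1!3!3!] = √(36/5)
  +(−1)^0/∏(0,1,3,2,1,0)! = 1/12  (running 1/12)
  +(−1)^1/∏(1,0,2,1,2,1)! = -1/4  (running -1/6)
⟨..|..⟩ = √(36/5)·(-1/6) = -0.447214

-0.447214  (= −√(1/5))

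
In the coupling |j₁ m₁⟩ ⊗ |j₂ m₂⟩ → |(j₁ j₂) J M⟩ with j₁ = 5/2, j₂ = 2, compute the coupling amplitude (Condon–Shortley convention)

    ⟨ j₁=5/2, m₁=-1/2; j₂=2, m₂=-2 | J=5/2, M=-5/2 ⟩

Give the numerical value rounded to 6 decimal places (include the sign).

j₁+j₂−J=2  J+j₁−j₂=3  J−j₁+j₂=2  j₁+j₂+J+1=8
(j₁±m₁, j₂±m₂, J±M) = (2,3,0,4,0,5)
P² = 864/7
sum k=0..0:
  [0] +1/24 = 1/24
S = 1/24
C² = P²·S² = 3/14 ; C = +0.462910

+0.462910  (= +√(3/14))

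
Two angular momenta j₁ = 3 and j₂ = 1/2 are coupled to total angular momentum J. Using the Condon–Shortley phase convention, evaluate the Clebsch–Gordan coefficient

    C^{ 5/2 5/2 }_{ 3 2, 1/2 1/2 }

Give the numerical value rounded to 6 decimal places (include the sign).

−√(1/7) ≈ -0.377964

√[6·1!5!0!/7! · 5!1!1!0!5!0!] = √(14400/7)
  +(−1)^1/∏(1,0,0,0,5,0)! = -1/120  (running -1/120)
⟨..|..⟩ = √(14400/7)·(-1/120) = -0.377964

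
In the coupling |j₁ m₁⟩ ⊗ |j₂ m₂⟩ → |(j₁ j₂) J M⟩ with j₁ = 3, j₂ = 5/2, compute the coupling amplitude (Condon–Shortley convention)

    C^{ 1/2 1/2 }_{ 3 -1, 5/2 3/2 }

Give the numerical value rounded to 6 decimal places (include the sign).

+√(2/21) = +0.308607

j₁+j₂−J=5  J+j₁−j₂=1  J−j₁+j₂=0  j₁+j₂+J+1=7
(j₁±m₁, j₂±m₂, J±M) = (2,4,4,1,1,0)
P² = 384/7
sum k=4..4:
  [4] +1/24 = 1/24
S = 1/24
C² = P²·S² = 2/21 ; C = +0.308607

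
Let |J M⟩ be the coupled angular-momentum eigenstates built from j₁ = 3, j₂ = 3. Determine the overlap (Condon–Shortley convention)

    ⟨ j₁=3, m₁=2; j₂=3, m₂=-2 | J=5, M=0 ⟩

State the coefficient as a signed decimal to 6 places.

√[11·1!5!5!/12! · 5!1!1!5!5!5!] = √(480000/7)
  +(−1)^0/∏(0,1,1,1,4,4)! = 1/576  (running 1/576)
  +(−1)^1/∏(1,0,0,0,5,5)! = -1/14400  (running 1/600)
⟨..|..⟩ = √(480000/7)·(1/600) = +0.436436

+√(4/21) ≈ +0.436436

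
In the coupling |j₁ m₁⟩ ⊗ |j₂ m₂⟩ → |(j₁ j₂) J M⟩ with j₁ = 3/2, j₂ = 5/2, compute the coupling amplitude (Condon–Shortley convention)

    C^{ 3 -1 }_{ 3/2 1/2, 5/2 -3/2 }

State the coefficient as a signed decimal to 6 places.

j₁+j₂−J=1  J+j₁−j₂=2  J−j₁+j₂=4  j₁+j₂+J+1=8
(j₁±m₁, j₂±m₂, J±M) = (2,1,1,4,2,4)
P² = 96/5
sum k=0..1:
  [0] +1/6 = 1/6
  [1] −1/48 = -1/48
S = 7/48
C² = P²·S² = 49/120 ; C = +0.639010

+0.639010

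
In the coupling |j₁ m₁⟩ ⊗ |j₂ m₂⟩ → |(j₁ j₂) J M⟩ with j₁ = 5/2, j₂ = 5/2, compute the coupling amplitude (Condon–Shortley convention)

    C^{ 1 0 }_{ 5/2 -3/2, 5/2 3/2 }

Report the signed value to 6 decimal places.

√[3·4!1!1!/7! · 1!4!4!1!1!1!] = √(288/35)
  +(−1)^3/∏(3,1,1,1,0,0)! = -1/6  (running -1/6)
  +(−1)^4/∏(4,0,0,0,1,1)! = 1/24  (running -1/8)
⟨..|..⟩ = √(288/35)·(-1/8) = -0.358569

-0.358569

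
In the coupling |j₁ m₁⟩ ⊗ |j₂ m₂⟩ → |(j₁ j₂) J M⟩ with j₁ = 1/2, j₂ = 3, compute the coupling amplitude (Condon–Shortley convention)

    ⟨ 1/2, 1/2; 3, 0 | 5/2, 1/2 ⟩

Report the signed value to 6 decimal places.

+0.654654  (= +√(3/7))

j₁+j₂−J=1  J+j₁−j₂=0  J−j₁+j₂=5  j₁+j₂+J+1=7
(j₁±m₁, j₂±m₂, J±M) = (1,0,3,3,3,2)
P² = 432/7
sum k=0..0:
  [0] +1/12 = 1/12
S = 1/12
C² = P²·S² = 3/7 ; C = +0.654654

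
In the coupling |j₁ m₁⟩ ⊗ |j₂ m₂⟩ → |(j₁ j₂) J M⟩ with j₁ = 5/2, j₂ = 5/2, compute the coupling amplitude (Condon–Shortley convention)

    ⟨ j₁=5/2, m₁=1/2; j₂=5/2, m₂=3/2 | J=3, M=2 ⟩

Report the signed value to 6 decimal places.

triangle: 2!·3!·3!/9! = 72/362880
(j±m)!: 3!·2!·4!·1!·5!·1! = 34560
prefactor² = (2J+1)·Δ·N² = 48
  k=1: −1/(1!·1!·1!·3!·2!·0!) = -1/12
  k=2: +1/(2!·0!·0!·2!·3!·1!) = 1/24
Σ = -1/24  ⇒  CG² = 48·(-1/24)² = 1/12
CG = −√(1/12) = -0.288675

-0.288675  (= −√(1/12))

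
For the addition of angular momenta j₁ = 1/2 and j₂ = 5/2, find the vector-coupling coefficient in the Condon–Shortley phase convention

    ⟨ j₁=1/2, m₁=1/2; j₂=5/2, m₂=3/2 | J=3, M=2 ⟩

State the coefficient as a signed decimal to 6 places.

+√(5/6) = +0.912871

j₁+j₂−J=0  J+j₁−j₂=1  J−j₁+j₂=5  j₁+j₂+J+1=7
(j₁±m₁, j₂±m₂, J±M) = (1,0,4,1,5,1)
P² = 480
sum k=0..0:
  [0] +1/24 = 1/24
S = 1/24
C² = P²·S² = 5/6 ; C = +0.912871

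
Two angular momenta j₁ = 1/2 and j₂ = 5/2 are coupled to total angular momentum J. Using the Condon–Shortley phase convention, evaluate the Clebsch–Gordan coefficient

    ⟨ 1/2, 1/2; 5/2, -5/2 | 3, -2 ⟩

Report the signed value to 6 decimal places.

triangle: 0!×1!×5!/7! = 120/5040
(j±m)!: 1!×0!×0!×5!×1!×5! = 14400
prefactor² = (2J+1)×Δ×N² = 2400
  k=0: +1/(0!×0!×0!×0!×1!×5!) = 1/120
Σ = 1/120  ⇒  CG² = 2400×1/120² = 1/6
CG = +√(1/6) = +0.408248

+0.408248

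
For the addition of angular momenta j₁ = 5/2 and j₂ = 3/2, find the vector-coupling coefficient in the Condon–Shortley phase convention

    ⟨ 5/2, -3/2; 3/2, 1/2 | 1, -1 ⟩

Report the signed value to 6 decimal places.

j₁+j₂−J=3  J+j₁−j₂=2  J−j₁+j₂=0  j₁+j₂+J+1=6
(j₁±m₁, j₂±m₂, J±M) = (1,4,2,1,0,2)
P² = 24/5
sum k=2..2:
  [2] +1/4 = 1/4
S = 1/4
C² = P²·S² = 3/10 ; C = +0.547723

+√(3/10) = +0.547723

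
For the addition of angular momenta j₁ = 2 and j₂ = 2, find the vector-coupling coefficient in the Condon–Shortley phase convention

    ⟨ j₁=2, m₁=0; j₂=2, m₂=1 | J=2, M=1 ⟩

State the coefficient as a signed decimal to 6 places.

-0.267261

j₁+j₂−J=2  J+j₁−j₂=2  J−j₁+j₂=2  j₁+j₂+J+1=7
(j₁±m₁, j₂±m₂, J±M) = (2,2,3,1,3,1)
P² = 8/7
sum k=1..2:
  [1] −1/2 = -1/2
  [2] +1/4 = 1/4
S = -1/4
C² = P²·S² = 1/14 ; C = -0.267261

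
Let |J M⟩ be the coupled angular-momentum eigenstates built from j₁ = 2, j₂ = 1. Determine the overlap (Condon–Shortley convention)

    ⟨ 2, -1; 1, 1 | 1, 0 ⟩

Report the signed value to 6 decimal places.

j₁+j₂−J=2  J+j₁−j₂=2  J−j₁+j₂=0  j₁+j₂+J+1=5
(j₁±m₁, j₂±m₂, J±M) = (1,3,2,0,1,1)
P² = 6/5
sum k=2..2:
  [2] +1/2 = 1/2
S = 1/2
C² = P²·S² = 3/10 ; C = +0.547723

+0.547723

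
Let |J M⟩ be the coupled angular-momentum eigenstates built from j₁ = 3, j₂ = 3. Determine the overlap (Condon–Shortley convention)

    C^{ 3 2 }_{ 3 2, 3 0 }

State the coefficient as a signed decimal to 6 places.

triangle: 3!*3!*3!/10! = 216/3628800
(j±m)!: 5!*1!*3!*3!*5!*1! = 518400
prefactor² = (2J+1)*Δ*N² = 216
  k=0: +1/(0!*3!*1!*3!*2!*0!) = 1/72
  k=1: −1/(1!*2!*0!*2!*3!*1!) = -1/24
Σ = -1/36  ⇒  CG² = 216*(-1/36)² = 1/6
CG = −√(1/6) = -0.408248

−√(1/6) ≈ -0.408248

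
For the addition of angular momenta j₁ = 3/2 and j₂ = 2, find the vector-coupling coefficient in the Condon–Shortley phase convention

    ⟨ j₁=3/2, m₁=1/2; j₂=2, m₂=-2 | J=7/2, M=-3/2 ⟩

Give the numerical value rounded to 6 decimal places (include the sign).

+√(1/7) = +0.377964

j₁+j₂−J=0  J+j₁−j₂=3  J−j₁+j₂=4  j₁+j₂+J+1=8
(j₁±m₁, j₂±m₂, J±M) = (2,1,0,4,2,5)
P² = 2304/7
sum k=0..0:
  [0] +1/48 = 1/48
S = 1/48
C² = P²·S² = 1/7 ; C = +0.377964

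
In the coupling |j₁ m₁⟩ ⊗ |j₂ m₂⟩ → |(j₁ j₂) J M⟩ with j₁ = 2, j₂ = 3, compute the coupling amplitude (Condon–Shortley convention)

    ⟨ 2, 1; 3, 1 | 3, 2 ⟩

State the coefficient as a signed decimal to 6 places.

√[7·2!2!4!/9! · 3!1!4!2!5!1!] = √(64)
  +(−1)^0/∏(0,2,1,4,1,0)! = 1/48  (running 1/48)
  +(−1)^1/∏(1,1,0,3,2,1)! = -1/12  (running -1/16)
⟨..|..⟩ = √(64)·(-1/16) = -0.500000

-0.500000  (= −√(1/4))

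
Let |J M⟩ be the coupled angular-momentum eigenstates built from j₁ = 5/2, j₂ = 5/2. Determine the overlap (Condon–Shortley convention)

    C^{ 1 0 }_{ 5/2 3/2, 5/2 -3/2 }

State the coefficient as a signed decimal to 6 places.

-0.358569  (= −√(9/70))

j₁+j₂−J=4  J+j₁−j₂=1  J−j₁+j₂=1  j₁+j₂+J+1=7
(j₁±m₁, j₂±m₂, J±M) = (4,1,1,4,1,1)
P² = 288/35
sum k=0..1:
  [0] +1/24 = 1/24
  [1] −1/6 = -1/6
S = -1/8
C² = P²·S² = 9/70 ; C = -0.358569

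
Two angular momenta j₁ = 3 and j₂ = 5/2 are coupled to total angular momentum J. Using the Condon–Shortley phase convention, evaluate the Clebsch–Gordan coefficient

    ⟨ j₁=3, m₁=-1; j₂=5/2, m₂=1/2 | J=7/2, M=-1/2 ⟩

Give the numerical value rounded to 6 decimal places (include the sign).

−√(1/63) = -0.125988

triangle: 2!·4!·3!/10! = 288/3628800
(j±m)!: 2!·4!·3!·2!·3!·4! = 82944
prefactor² = (2J+1)·Δ·N² = 9216/175
  k=0: +1/(0!·2!·4!·3!·0!·0!) = 1/288
  k=1: −1/(1!·1!·3!·2!·1!·1!) = -1/12
  k=2: +1/(2!·0!·2!·1!·2!·2!) = 1/16
Σ = -5/288  ⇒  CG² = 9216/175·(-5/288)² = 1/63
CG = −√(1/63) = -0.125988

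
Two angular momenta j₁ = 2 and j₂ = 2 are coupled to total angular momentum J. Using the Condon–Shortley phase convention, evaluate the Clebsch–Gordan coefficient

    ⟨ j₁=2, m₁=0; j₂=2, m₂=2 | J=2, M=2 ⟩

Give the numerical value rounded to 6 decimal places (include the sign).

triangle: 2!×2!×2!/7! = 8/5040
(j±m)!: 2!×2!×4!×0!×4!×0! = 2304
prefactor² = (2J+1)×Δ×N² = 128/7
  k=2: +1/(2!×0!×0!×2!×2!×0!) = 1/8
Σ = 1/8  ⇒  CG² = 128/7×1/8² = 2/7
CG = +√(2/7) = +0.534522

+0.534522  (= +√(2/7))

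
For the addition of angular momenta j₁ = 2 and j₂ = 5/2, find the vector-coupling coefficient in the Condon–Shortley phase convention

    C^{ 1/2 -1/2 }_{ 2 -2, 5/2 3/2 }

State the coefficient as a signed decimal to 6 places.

j₁+j₂−J=4  J+j₁−j₂=0  J−j₁+j₂=1  j₁+j₂+J+1=6
(j₁±m₁, j₂±m₂, J±M) = (0,4,4,1,0,1)
P² = 192/5
sum k=4..4:
  [4] +1/24 = 1/24
S = 1/24
C² = P²·S² = 1/15 ; C = +0.258199

+√(1/15) ≈ +0.258199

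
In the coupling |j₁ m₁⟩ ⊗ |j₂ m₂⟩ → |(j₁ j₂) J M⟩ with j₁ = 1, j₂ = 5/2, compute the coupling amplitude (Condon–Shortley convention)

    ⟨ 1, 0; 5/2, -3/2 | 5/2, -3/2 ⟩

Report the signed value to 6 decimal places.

+0.507093  (= +√(9/35))

j₁+j₂−J=1  J+j₁−j₂=1  J−j₁+j₂=4  j₁+j₂+J+1=7
(j₁±m₁, j₂±m₂, J±M) = (1,1,1,4,1,4)
P² = 576/35
sum k=0..1:
  [0] +1/6 = 1/6
  [1] −1/24 = -1/24
S = 1/8
C² = P²·S² = 9/35 ; C = +0.507093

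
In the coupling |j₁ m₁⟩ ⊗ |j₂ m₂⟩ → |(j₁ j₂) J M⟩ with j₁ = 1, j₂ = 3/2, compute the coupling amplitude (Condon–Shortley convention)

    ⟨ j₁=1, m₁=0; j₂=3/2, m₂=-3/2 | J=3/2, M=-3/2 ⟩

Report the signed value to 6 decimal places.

+√(3/5) ≈ +0.774597

√[4·1!1!2!/5! · 1!1!0!3!0!3!] = √(12/5)
  +(−1)^0/∏(0,1,1,0,0,2)! = 1/2  (running 1/2)
⟨..|..⟩ = √(12/5)·(1/2) = +0.774597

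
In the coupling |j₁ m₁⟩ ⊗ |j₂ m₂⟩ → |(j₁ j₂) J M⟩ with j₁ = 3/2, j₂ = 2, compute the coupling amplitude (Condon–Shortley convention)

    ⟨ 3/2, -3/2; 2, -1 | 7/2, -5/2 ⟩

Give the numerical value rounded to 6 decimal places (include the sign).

triangle: 0!*3!*4!/8! = 144/40320
(j±m)!: 0!*3!*1!*3!*1!*6! = 25920
prefactor² = (2J+1)*Δ*N² = 5184/7
  k=0: +1/(0!*0!*3!*1!*0!*3!) = 1/36
Σ = 1/36  ⇒  CG² = 5184/7*1/36² = 4/7
CG = +√(4/7) = +0.755929

+0.755929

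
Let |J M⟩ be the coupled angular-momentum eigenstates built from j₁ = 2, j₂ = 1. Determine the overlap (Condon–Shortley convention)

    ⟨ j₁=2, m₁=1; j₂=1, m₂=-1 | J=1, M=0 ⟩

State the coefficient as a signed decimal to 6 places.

j₁+j₂−J=2  J+j₁−j₂=2  J−j₁+j₂=0  j₁+j₂+J+1=5
(j₁±m₁, j₂±m₂, J±M) = (3,1,0,2,1,1)
P² = 6/5
sum k=0..0:
  [0] +1/2 = 1/2
S = 1/2
C² = P²·S² = 3/10 ; C = +0.547723

+√(3/10) = +0.547723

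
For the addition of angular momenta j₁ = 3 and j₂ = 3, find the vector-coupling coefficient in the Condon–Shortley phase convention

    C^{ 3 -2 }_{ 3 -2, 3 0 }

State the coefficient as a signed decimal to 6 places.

triangle: 3!×3!×3!/10! = 216/3628800
(j±m)!: 1!×5!×3!×3!×1!×5! = 518400
prefactor² = (2J+1)×Δ×N² = 216
  k=2: +1/(2!×1!×3!×1!×0!×2!) = 1/24
  k=3: −1/(3!×0!×2!×0!×1!×3!) = -1/72
Σ = 1/36  ⇒  CG² = 216×1/36² = 1/6
CG = +√(1/6) = +0.408248

+√(1/6) = +0.408248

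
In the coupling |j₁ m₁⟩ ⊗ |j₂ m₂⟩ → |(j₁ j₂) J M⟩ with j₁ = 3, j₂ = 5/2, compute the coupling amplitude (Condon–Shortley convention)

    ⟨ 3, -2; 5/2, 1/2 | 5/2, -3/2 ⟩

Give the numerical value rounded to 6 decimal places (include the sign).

+0.267261

triangle: 3!·3!·2!/9! = 72/362880
(j±m)!: 1!·5!·3!·2!·1!·4! = 34560
prefactor² = (2J+1)·Δ·N² = 288/7
  k=2: +1/(2!·1!·3!·1!·0!·1!) = 1/12
  k=3: −1/(3!·0!·2!·0!·1!·2!) = -1/24
Σ = 1/24  ⇒  CG² = 288/7·1/24² = 1/14
CG = +√(1/14) = +0.267261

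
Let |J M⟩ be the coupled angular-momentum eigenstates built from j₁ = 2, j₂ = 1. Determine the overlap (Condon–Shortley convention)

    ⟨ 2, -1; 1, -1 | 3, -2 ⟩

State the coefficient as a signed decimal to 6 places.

j₁+j₂−J=0  J+j₁−j₂=4  J−j₁+j₂=2  j₁+j₂+J+1=7
(j₁±m₁, j₂±m₂, J±M) = (1,3,0,2,1,5)
P² = 96
sum k=0..0:
  [0] +1/12 = 1/12
S = 1/12
C² = P²·S² = 2/3 ; C = +0.816497

+√(2/3) ≈ +0.816497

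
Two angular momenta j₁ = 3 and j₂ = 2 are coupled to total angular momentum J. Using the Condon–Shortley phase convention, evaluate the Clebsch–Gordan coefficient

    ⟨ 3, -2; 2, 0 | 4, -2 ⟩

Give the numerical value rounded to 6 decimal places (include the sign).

j₁+j₂−J=1  J+j₁−j₂=5  J−j₁+j₂=3  j₁+j₂+J+1=10
(j₁±m₁, j₂±m₂, J±M) = (1,5,2,2,2,6)
P² = 8640/7
sum k=0..1:
  [0] +1/240 = 1/240
  [1] −1/48 = -1/48
S = -1/60
C² = P²·S² = 12/35 ; C = -0.585540

−√(12/35) = -0.585540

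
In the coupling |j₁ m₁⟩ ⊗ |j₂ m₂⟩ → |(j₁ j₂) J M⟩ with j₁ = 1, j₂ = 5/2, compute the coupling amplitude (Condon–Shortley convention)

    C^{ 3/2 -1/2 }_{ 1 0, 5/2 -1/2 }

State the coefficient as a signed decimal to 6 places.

j₁+j₂−J=2  J+j₁−j₂=0  J−j₁+j₂=3  j₁+j₂+J+1=6
(j₁±m₁, j₂±m₂, J±M) = (1,1,2,3,1,2)
P² = 8/5
sum k=1..1:
  [1] −1/2 = -1/2
S = -1/2
C² = P²·S² = 2/5 ; C = -0.632456

−√(2/5) = -0.632456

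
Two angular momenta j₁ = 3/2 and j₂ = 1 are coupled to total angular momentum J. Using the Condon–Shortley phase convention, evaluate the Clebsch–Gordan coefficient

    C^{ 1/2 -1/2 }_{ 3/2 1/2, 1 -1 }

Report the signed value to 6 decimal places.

triangle: 2!*1!*0!/4! = 2/24
(j±m)!: 2!*1!*0!*2!*0!*1! = 4
prefactor² = (2J+1)*Δ*N² = 2/3
  k=0: +1/(0!*2!*1!*0!*0!*0!) = 1/2
Σ = 1/2  ⇒  CG² = 2/3*1/2² = 1/6
CG = +√(1/6) = +0.408248

+√(1/6) = +0.408248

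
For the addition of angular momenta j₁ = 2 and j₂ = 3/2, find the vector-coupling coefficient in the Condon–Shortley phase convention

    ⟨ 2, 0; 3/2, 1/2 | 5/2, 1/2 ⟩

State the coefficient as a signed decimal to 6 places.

−√(3/35) ≈ -0.292770

j₁+j₂−J=1  J+j₁−j₂=3  J−j₁+j₂=2  j₁+j₂+J+1=7
(j₁±m₁, j₂±m₂, J±M) = (2,2,2,1,3,2)
P² = 48/35
sum k=0..1:
  [0] +1/4 = 1/4
  [1] −1/2 = -1/2
S = -1/4
C² = P²·S² = 3/35 ; C = -0.292770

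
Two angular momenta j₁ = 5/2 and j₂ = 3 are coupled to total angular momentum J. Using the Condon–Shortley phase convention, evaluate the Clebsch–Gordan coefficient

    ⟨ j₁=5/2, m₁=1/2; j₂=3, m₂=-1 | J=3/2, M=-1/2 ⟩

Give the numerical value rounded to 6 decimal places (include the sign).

triangle: 4!×1!×2!/8! = 48/40320
(j±m)!: 3!×2!×2!×4!×1!×2! = 1152
prefactor² = (2J+1)×Δ×N² = 192/35
  k=1: −1/(1!×3!×1!×1!×0!×1!) = -1/6
  k=2: +1/(2!×2!×0!×0!×1!×2!) = 1/8
Σ = -1/24  ⇒  CG² = 192/35×(-1/24)² = 1/105
CG = −√(1/105) = -0.097590

-0.097590  (= −√(1/105))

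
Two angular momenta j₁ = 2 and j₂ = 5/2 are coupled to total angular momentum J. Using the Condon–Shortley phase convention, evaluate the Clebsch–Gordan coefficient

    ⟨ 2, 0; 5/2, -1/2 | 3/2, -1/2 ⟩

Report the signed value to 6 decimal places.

j₁+j₂−J=3  J+j₁−j₂=1  J−j₁+j₂=2  j₁+j₂+J+1=7
(j₁±m₁, j₂±m₂, J±M) = (2,2,2,3,1,2)
P² = 32/35
sum k=1..2:
  [1] −1/2 = -1/2
  [2] +1/4 = 1/4
S = -1/4
C² = P²·S² = 2/35 ; C = -0.239046

-0.239046  (= −√(2/35))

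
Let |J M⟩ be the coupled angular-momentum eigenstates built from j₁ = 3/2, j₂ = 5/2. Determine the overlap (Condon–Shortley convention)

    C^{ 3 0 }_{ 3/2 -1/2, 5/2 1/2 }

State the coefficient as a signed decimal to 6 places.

triangle: 1!×2!×4!/8! = 48/40320
(j±m)!: 1!×2!×3!×2!×3!×3! = 864
prefactor² = (2J+1)×Δ×N² = 36/5
  k=0: +1/(0!×1!×2!×3!×0!×1!) = 1/12
  k=1: −1/(1!×0!×1!×2!×1!×2!) = -1/4
Σ = -1/6  ⇒  CG² = 36/5×(-1/6)² = 1/5
CG = −√(1/5) = -0.447214

-0.447214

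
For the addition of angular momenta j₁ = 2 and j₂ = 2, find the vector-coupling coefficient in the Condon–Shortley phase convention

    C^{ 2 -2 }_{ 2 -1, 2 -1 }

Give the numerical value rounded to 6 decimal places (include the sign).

j₁+j₂−J=2  J+j₁−j₂=2  J−j₁+j₂=2  j₁+j₂+J+1=7
(j₁±m₁, j₂±m₂, J±M) = (1,3,1,3,0,4)
P² = 48/7
sum k=1..1:
  [1] −1/4 = -1/4
S = -1/4
C² = P²·S² = 3/7 ; C = -0.654654

-0.654654  (= −√(3/7))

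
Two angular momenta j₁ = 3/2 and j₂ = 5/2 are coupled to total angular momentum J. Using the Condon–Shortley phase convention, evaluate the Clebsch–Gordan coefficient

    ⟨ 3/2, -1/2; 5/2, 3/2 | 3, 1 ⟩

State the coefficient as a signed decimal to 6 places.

-0.639010  (= −√(49/120))

triangle: 1!*2!*4!/8! = 48/40320
(j±m)!: 1!*2!*4!*1!*4!*2! = 2304
prefactor² = (2J+1)*Δ*N² = 96/5
  k=0: +1/(0!*1!*2!*4!*0!*0!) = 1/48
  k=1: −1/(1!*0!*1!*3!*1!*1!) = -1/6
Σ = -7/48  ⇒  CG² = 96/5*(-7/48)² = 49/120
CG = −√(49/120) = -0.639010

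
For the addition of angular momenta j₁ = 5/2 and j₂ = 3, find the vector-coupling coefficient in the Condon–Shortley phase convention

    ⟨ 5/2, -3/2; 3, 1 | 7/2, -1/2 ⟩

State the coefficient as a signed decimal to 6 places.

+0.356348

j₁+j₂−J=2  J+j₁−j₂=3  J−j₁+j₂=4  j₁+j₂+J+1=10
(j₁±m₁, j₂±m₂, J±M) = (1,4,4,2,3,4)
P² = 18432/175
sum k=1..2:
  [1] −1/36 = -1/36
  [2] +1/16 = 1/16
S = 5/144
C² = P²·S² = 8/63 ; C = +0.356348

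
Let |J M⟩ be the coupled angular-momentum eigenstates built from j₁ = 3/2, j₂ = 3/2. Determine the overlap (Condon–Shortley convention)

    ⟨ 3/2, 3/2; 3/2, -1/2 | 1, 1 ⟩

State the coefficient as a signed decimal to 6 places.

+√(3/10) ≈ +0.547723

triangle: 2!*1!*1!/5! = 2/120
(j±m)!: 3!*0!*1!*2!*2!*0! = 24
prefactor² = (2J+1)*Δ*N² = 6/5
  k=0: +1/(0!*2!*0!*1!*1!*0!) = 1/2
Σ = 1/2  ⇒  CG² = 6/5*1/2² = 3/10
CG = +√(3/10) = +0.547723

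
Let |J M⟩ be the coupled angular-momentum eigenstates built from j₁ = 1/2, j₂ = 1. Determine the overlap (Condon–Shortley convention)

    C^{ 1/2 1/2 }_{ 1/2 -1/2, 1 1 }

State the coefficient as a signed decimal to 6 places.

-0.816497

j₁+j₂−J=1  J+j₁−j₂=0  J−j₁+j₂=1  j₁+j₂+J+1=3
(j₁±m₁, j₂±m₂, J±M) = (0,1,2,0,1,0)
P² = 2/3
sum k=1..1:
  [1] −1/1 = -1
S = -1
C² = P²·S² = 2/3 ; C = -0.816497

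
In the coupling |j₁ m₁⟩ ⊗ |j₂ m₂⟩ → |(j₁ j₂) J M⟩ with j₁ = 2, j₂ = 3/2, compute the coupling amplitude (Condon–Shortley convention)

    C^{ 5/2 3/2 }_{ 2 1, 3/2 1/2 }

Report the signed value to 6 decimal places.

+√(1/35) = +0.169031

√[6·1!3!2!/7! · 3!1!2!1!4!1!] = √(144/35)
  +(−1)^0/∏(0,1,1,2,2,0)! = 1/4  (running 1/4)
  +(−1)^1/∏(1,0,0,1,3,1)! = -1/6  (running 1/12)
⟨..|..⟩ = √(144/35)·(1/12) = +0.169031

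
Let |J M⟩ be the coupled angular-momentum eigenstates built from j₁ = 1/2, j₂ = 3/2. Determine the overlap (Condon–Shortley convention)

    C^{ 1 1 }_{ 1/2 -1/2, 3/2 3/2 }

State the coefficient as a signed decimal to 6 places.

triangle: 1!×0!×2!/4! = 2/24
(j±m)!: 0!×1!×3!×0!×2!×0! = 12
prefactor² = (2J+1)×Δ×N² = 3
  k=1: −1/(1!×0!×0!×2!×0!×0!) = -1/2
Σ = -1/2  ⇒  CG² = 3×(-1/2)² = 3/4
CG = −√(3/4) = -0.866025

−√(3/4) ≈ -0.866025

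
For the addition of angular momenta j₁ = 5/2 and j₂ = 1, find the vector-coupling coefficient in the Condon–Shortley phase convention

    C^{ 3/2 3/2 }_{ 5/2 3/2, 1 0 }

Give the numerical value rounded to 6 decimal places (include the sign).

triangle: 2!*3!*0!/6! = 12/720
(j±m)!: 4!*1!*1!*1!*3!*0! = 144
prefactor² = (2J+1)*Δ*N² = 48/5
  k=1: −1/(1!*1!*0!*0!*3!*0!) = -1/6
Σ = -1/6  ⇒  CG² = 48/5*(-1/6)² = 4/15
CG = −√(4/15) = -0.516398

−√(4/15) ≈ -0.516398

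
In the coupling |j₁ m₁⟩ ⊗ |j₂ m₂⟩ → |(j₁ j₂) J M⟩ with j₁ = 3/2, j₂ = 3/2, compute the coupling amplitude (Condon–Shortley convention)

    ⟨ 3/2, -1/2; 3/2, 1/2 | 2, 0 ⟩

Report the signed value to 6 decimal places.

-0.500000

√[5·1!2!2!/6! · 1!2!2!1!2!2!] = √(4/9)
  +(−1)^0/∏(0,1,2,2,0,0)! = 1/4  (running 1/4)
  +(−1)^1/∏(1,0,1,1,1,1)! = -1  (running -3/4)
⟨..|..⟩ = √(4/9)·(-3/4) = -0.500000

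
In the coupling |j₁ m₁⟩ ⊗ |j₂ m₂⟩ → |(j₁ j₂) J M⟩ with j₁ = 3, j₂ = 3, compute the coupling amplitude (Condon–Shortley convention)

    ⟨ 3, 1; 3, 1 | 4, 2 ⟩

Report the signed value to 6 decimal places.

j₁+j₂−J=2  J+j₁−j₂=4  J−j₁+j₂=4  j₁+j₂+J+1=11
(j₁±m₁, j₂±m₂, J±M) = (4,2,4,2,6,2)
P² = 331776/385
sum k=0..2:
  [0] +1/192 = 1/192
  [1] −1/36 = -1/36
  [2] +1/192 = 1/192
S = -5/288
C² = P²·S² = 20/77 ; C = -0.509647

−√(20/77) = -0.509647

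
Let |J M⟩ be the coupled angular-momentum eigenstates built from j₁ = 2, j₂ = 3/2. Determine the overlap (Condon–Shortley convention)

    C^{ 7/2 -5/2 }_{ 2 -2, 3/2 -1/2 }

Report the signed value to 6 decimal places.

+√(3/7) ≈ +0.654654

triangle: 0!×4!×3!/8! = 144/40320
(j±m)!: 0!×4!×1!×2!×1!×6! = 34560
prefactor² = (2J+1)×Δ×N² = 6912/7
  k=0: +1/(0!×0!×4!×1!×0!×2!) = 1/48
Σ = 1/48  ⇒  CG² = 6912/7×1/48² = 3/7
CG = +√(3/7) = +0.654654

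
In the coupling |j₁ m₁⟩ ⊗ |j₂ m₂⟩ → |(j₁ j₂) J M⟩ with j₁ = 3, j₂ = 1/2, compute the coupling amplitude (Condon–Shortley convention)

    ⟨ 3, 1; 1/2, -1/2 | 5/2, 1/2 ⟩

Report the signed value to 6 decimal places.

+√(4/7) ≈ +0.755929

√[6·1!5!0!/7! · 4!2!0!1!3!2!] = √(576/7)
  +(−1)^0/∏(0,1,2,0,3,0)! = 1/12  (running 1/12)
⟨..|..⟩ = √(576/7)·(1/12) = +0.755929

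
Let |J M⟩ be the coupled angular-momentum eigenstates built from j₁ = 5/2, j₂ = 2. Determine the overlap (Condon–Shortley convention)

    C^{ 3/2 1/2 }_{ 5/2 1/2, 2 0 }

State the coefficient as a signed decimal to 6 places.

-0.239046  (= −√(2/35))

j₁+j₂−J=3  J+j₁−j₂=2  J−j₁+j₂=1  j₁+j₂+J+1=7
(j₁±m₁, j₂±m₂, J±M) = (3,2,2,2,2,1)
P² = 32/35
sum k=1..2:
  [1] −1/2 = -1/2
  [2] +1/4 = 1/4
S = -1/4
C² = P²·S² = 2/35 ; C = -0.239046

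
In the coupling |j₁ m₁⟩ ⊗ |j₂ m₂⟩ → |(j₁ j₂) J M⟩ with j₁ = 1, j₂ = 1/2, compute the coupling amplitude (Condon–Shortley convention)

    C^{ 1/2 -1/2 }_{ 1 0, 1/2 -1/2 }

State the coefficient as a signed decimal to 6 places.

triangle: 1!·1!·0!/3! = 1/6
(j±m)!: 1!·1!·0!·1!·0!·1! = 1
prefactor² = (2J+1)·Δ·N² = 1/3
  k=0: +1/(0!·1!·1!·0!·0!·0!) = 1
Σ = 1  ⇒  CG² = 1/3·1² = 1/3
CG = +√(1/3) = +0.577350

+0.577350  (= +√(1/3))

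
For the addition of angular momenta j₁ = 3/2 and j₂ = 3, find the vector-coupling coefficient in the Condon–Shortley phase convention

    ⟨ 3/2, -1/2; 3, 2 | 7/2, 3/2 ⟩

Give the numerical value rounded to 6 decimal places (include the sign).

√[8·1!2!5!/9! · 1!2!5!1!5!2!] = √(6400/21)
  +(−1)^0/∏(0,1,2,5,0,0)! = 1/240  (running 1/240)
  +(−1)^1/∏(1,0,1,4,1,1)! = -1/24  (running -3/80)
⟨..|..⟩ = √(6400/21)·(-3/80) = -0.654654

-0.654654  (= −√(3/7))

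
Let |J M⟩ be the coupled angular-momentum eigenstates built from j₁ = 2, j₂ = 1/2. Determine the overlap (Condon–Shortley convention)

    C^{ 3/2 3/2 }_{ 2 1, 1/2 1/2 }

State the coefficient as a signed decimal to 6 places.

√[4·1!3!0!/5! · 3!1!1!0!3!0!] = √(36/5)
  +(−1)^1/∏(1,0,0,0,3,0)! = -1/6  (running -1/6)
⟨..|..⟩ = √(36/5)·(-1/6) = -0.447214

-0.447214  (= −√(1/5))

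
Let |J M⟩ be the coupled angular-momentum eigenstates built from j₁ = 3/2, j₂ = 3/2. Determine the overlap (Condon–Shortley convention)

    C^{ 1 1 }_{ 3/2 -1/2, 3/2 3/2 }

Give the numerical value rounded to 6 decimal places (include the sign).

+√(3/10) = +0.547723

triangle: 2!*1!*1!/5! = 2/120
(j±m)!: 1!*2!*3!*0!*2!*0! = 24
prefactor² = (2J+1)*Δ*N² = 6/5
  k=2: +1/(2!*0!*0!*1!*1!*0!) = 1/2
Σ = 1/2  ⇒  CG² = 6/5*1/2² = 3/10
CG = +√(3/10) = +0.547723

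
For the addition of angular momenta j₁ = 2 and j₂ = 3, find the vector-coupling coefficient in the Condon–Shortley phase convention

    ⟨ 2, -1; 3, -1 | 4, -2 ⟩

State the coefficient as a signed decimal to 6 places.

−√(1/28) = -0.188982

√[9·1!3!5!/10! · 1!3!2!4!2!6!] = √(5184/7)
  +(−1)^0/∏(0,1,3,2,0,3)! = 1/72  (running 1/72)
  +(−1)^1/∏(1,0,2,1,1,4)! = -1/48  (running -1/144)
⟨..|..⟩ = √(5184/7)·(-1/144) = -0.188982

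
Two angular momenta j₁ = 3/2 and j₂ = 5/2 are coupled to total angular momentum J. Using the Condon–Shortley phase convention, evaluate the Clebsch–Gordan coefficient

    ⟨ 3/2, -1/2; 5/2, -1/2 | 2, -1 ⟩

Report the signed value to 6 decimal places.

-0.545545  (= −√(25/84))

triangle: 2!·1!·3!/7! = 12/5040
(j±m)!: 1!·2!·2!·3!·1!·3! = 144
prefactor² = (2J+1)·Δ·N² = 12/7
  k=1: −1/(1!·1!·1!·1!·0!·2!) = -1/2
  k=2: +1/(2!·0!·0!·0!·1!·3!) = 1/12
Σ = -5/12  ⇒  CG² = 12/7·(-5/12)² = 25/84
CG = −√(25/84) = -0.545545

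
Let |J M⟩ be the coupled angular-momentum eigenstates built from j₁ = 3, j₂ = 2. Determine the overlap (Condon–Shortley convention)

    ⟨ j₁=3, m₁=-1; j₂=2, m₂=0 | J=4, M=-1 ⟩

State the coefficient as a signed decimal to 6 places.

√[9·1!5!3!/10! · 2!4!2!2!3!5!] = √(1728/7)
  +(−1)^0/∏(0,1,4,2,1,1)! = 1/48  (running 1/48)
  +(−1)^1/∏(1,0,3,1,2,2)! = -1/24  (running -1/48)
⟨..|..⟩ = √(1728/7)·(-1/48) = -0.327327

−√(3/28) ≈ -0.327327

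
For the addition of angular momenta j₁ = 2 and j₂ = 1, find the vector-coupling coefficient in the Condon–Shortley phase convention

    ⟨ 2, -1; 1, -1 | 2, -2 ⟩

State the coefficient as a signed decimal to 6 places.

triangle: 1!*3!*1!/6! = 6/720
(j±m)!: 1!*3!*0!*2!*0!*4! = 288
prefactor² = (2J+1)*Δ*N² = 12
  k=0: +1/(0!*1!*3!*0!*0!*1!) = 1/6
Σ = 1/6  ⇒  CG² = 12*1/6² = 1/3
CG = +√(1/3) = +0.577350

+√(1/3) = +0.577350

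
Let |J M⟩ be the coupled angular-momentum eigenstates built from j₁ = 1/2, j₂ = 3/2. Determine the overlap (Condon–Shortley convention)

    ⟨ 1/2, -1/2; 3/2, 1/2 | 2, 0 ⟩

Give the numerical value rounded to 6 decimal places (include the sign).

+0.707107

√[5·0!1!3!/5! · 0!1!2!1!2!2!] = √(2)
  +(−1)^0/∏(0,0,1,2,0,1)! = 1/2  (running 1/2)
⟨..|..⟩ = √(2)·(1/2) = +0.707107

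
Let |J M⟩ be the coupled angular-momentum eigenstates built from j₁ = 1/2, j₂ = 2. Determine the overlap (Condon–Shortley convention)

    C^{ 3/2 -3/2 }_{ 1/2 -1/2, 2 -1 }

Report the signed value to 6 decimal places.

triangle: 1!×0!×3!/5! = 6/120
(j±m)!: 0!×1!×1!×3!×0!×3! = 36
prefactor² = (2J+1)×Δ×N² = 36/5
  k=1: −1/(1!×0!×0!×0!×0!×3!) = -1/6
Σ = -1/6  ⇒  CG² = 36/5×(-1/6)² = 1/5
CG = −√(1/5) = -0.447214

-0.447214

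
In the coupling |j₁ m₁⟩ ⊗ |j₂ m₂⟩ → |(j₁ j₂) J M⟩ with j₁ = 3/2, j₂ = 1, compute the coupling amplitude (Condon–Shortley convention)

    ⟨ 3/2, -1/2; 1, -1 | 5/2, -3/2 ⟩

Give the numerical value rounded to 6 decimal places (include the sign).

+√(3/5) ≈ +0.774597

triangle: 0!×3!×2!/6! = 12/720
(j±m)!: 1!×2!×0!×2!×1!×4! = 96
prefactor² = (2J+1)×Δ×N² = 48/5
  k=0: +1/(0!×0!×2!×0!×1!×2!) = 1/4
Σ = 1/4  ⇒  CG² = 48/5×1/4² = 3/5
CG = +√(3/5) = +0.774597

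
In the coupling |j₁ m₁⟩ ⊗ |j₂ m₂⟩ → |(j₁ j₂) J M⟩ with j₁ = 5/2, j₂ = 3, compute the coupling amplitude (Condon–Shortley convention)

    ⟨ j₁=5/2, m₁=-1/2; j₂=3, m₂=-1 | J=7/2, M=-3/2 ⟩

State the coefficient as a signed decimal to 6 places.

triangle: 2!·3!·4!/10! = 288/3628800
(j±m)!: 2!·3!·2!·4!·2!·5! = 138240
prefactor² = (2J+1)·Δ·N² = 3072/35
  k=0: +1/(0!·2!·3!·2!·0!·2!) = 1/48
  k=1: −1/(1!·1!·2!·1!·1!·3!) = -1/12
  k=2: +1/(2!·0!·1!·0!·2!·4!) = 1/96
Σ = -5/96  ⇒  CG² = 3072/35·(-5/96)² = 5/21
CG = −√(5/21) = -0.487950

-0.487950  (= −√(5/21))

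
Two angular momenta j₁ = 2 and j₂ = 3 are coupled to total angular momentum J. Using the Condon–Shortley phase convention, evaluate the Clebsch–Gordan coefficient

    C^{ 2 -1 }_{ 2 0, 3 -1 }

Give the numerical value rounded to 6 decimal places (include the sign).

j₁+j₂−J=3  J+j₁−j₂=1  J−j₁+j₂=3  j₁+j₂+J+1=8
(j₁±m₁, j₂±m₂, J±M) = (2,2,2,4,1,3)
P² = 36/7
sum k=1..2:
  [1] −1/4 = -1/4
  [2] +1/12 = 1/12
S = -1/6
C² = P²·S² = 1/7 ; C = -0.377964

-0.377964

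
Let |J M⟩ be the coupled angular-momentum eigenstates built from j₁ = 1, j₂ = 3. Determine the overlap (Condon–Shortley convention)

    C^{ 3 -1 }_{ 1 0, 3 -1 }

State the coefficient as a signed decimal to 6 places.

+√(1/12) = +0.288675

j₁+j₂−J=1  J+j₁−j₂=1  J−j₁+j₂=5  j₁+j₂+J+1=8
(j₁±m₁, j₂±m₂, J±M) = (1,1,2,4,2,4)
P² = 48
sum k=0..1:
  [0] +1/12 = 1/12
  [1] −1/24 = -1/24
S = 1/24
C² = P²·S² = 1/12 ; C = +0.288675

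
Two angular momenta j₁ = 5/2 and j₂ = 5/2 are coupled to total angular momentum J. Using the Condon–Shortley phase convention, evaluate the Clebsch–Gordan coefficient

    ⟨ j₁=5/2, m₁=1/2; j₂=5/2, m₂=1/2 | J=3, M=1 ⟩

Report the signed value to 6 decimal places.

−√(4/15) = -0.516398

j₁+j₂−J=2  J+j₁−j₂=3  J−j₁+j₂=3  j₁+j₂+J+1=9
(j₁±m₁, j₂±m₂, J±M) = (3,2,3,2,4,2)
P² = 48/5
sum k=0..2:
  [0] +1/24 = 1/24
  [1] −1/4 = -1/4
  [2] +1/24 = 1/24
S = -1/6
C² = P²·S² = 4/15 ; C = -0.516398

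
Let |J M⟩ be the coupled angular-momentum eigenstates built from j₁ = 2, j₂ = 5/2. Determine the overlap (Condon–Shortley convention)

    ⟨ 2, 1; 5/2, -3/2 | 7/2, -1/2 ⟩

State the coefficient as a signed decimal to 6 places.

+0.619780

√[8·1!3!4!/9! · 3!1!1!4!3!4!] = √(2304/35)
  +(−1)^0/∏(0,1,1,1,2,3)! = 1/12  (running 1/12)
  +(−1)^1/∏(1,0,0,0,3,4)! = -1/144  (running 11/144)
⟨..|..⟩ = √(2304/35)·(11/144) = +0.619780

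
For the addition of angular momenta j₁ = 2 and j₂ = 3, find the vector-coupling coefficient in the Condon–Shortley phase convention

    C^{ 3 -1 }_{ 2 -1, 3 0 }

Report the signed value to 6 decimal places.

triangle: 2!*2!*4!/9! = 96/362880
(j±m)!: 1!*3!*3!*3!*2!*4! = 10368
prefactor² = (2J+1)*Δ*N² = 96/5
  k=1: −1/(1!*1!*2!*2!*0!*2!) = -1/8
  k=2: +1/(2!*0!*1!*1!*1!*3!) = 1/12
Σ = -1/24  ⇒  CG² = 96/5*(-1/24)² = 1/30
CG = −√(1/30) = -0.182574

-0.182574  (= −√(1/30))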